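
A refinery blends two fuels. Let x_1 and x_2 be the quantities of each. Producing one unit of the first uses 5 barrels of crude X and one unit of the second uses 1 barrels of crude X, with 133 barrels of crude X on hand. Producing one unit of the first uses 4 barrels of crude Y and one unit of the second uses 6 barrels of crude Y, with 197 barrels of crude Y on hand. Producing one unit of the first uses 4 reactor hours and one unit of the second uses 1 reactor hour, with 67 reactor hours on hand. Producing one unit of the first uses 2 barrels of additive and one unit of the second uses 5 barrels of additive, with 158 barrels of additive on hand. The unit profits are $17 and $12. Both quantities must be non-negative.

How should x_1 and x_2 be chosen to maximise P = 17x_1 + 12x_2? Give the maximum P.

At the optimal vertex, 4x_1 + 6x_2 = 197 and 4x_1 + x_2 = 67.
Solving simultaneously gives x_1 = 41/4, x_2 = 26.

x_1 = 41/4, x_2 = 26, maximum P = 1945/4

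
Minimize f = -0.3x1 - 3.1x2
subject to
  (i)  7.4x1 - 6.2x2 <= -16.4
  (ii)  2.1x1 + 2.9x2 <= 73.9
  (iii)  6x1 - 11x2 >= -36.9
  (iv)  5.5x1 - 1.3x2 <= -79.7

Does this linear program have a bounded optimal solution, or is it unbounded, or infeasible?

bounded optimum

Vertices and f = -0.3x1 - 3.1x2:
  (-23641/1224, -24979/1224) → f = 105659/1530
  (-82873/5270, -5505/1054) → f = 550947/26350
The feasible region has finitely many vertices and no improving ray; the minimum is 550947/26350 at (-82873/5270, -5505/1054).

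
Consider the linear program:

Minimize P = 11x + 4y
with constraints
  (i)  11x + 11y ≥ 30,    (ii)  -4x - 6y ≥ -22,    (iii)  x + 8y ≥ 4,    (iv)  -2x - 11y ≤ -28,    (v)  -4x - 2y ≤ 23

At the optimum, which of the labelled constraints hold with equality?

Vertices and P = 11x + 4y:
  (-31/11, 61/11) → P = -97/11
  (2/9, 248/99) → P = 1234/99
  (37/16, 17/8) → P = 543/16

The minimum is at (-31/11, 61/11). Substituting into each constraint, equality holds for (i) and (ii); the remaining constraints have slack.

(i) and (ii)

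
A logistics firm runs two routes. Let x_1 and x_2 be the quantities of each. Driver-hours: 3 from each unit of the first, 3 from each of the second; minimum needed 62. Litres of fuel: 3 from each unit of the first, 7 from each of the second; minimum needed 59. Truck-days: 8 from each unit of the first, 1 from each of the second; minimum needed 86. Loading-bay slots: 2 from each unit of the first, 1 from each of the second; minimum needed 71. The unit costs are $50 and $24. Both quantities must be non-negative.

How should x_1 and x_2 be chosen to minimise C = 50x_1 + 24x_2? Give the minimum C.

x_1 = 5/2, x_2 = 66, minimum C = 1709

The feasible region is unbounded (it extends along (0, 1), (1, 0)), but C strictly increases along every unbounded feasible direction, so there is no improving ray and the minimum is attained at a vertex.

The binding constraints are 8x_1 + x_2 = 86 and 2x_1 + x_2 = 71.
Solving simultaneously gives x_1 = 5/2, x_2 = 66.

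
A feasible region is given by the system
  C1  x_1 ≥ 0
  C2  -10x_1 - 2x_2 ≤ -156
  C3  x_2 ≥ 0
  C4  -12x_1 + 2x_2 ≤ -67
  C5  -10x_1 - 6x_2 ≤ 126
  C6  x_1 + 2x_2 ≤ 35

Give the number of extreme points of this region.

The feasible vertices (each the meet of two boundaries and inside every other half-plane) are:
  (78/5, 0)
  (121/9, 97/9)
  (35, 0)

3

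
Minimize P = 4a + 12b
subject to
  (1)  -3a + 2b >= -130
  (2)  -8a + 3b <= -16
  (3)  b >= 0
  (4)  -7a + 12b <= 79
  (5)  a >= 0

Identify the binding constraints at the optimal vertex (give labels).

(2) and (3)

Feasible corners and P = 4a + 12b:
  (130/3, 0) → P = 520/3
  (859/11, 1147/22) → P = 938
  (2, 0) → P = 8
  (143/25, 248/25) → P = 3548/25

The minimum is at (2, 0). Substituting into each constraint, equality holds for (2) and (3); the remaining constraints have slack.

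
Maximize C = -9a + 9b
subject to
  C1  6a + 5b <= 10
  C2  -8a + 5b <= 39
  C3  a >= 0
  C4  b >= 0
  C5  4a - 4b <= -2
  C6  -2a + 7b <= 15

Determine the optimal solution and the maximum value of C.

a = 0, b = 2, maximum C = 18

Feasible corners and C = -9a + 9b:
  (0, 2) → C = 18
  (15/22, 13/11) → C = 9/2
  (0, 1/2) → C = 9/2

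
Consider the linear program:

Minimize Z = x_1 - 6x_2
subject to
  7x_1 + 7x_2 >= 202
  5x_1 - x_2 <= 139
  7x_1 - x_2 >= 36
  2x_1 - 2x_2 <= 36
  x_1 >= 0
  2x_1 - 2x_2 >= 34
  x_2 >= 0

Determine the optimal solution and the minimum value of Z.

Extreme points and Z = x_1 - 6x_2:
  (164/7, 38/7) → Z = -64/7
  (321/14, 83/14) → Z = -177/14
  (121/4, 49/4) → Z = -173/4
  (61/2, 27/2) → Z = -101/2

At the optimal vertex, 5x_1 - x_2 = 139 and 2x_1 - 2x_2 = 34.
Solving simultaneously gives x_1 = 61/2, x_2 = 27/2.

x_1 = 61/2, x_2 = 27/2, minimum Z = -101/2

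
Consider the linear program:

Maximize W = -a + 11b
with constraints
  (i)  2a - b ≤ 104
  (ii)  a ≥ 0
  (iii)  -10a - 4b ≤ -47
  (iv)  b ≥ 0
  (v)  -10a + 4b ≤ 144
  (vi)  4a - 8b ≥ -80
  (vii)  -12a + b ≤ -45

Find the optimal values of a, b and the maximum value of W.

a = 76, b = 48, maximum W = 452

Corner points and W = -a + 11b:
  (52, 0) → W = -52
  (76, 48) → W = 452
  (47/10, 0) → W = -47/10
  (227/58, 57/29) → W = 1027/58
  (110/23, 285/23) → W = 3025/23

At the optimal vertex, 2a - b = 104 and 4a - 8b = -80.
Solving simultaneously gives a = 76, b = 48.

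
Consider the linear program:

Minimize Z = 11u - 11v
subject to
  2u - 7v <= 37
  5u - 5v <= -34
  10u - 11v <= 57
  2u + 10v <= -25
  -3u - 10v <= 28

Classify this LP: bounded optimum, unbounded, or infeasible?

The boundaries 2u - 7v = 37 and 5u - 5v = -34 meet at (-423/25, -253/25), but that point violates -3u - 10v ≤ 28. Every candidate vertex is excluded by some other constraint, so the feasible region is empty.

infeasible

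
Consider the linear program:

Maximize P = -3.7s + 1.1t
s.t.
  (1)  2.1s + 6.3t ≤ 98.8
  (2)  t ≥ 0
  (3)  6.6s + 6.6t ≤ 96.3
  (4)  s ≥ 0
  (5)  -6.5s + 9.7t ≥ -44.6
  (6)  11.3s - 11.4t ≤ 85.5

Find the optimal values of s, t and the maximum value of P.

s = 0, t = 321/22, maximum P = 321/20

The optimum lies where 6.6s + 6.6t = 96.3 and s = 0.
Solving simultaneously gives s = 0, t = 321/22.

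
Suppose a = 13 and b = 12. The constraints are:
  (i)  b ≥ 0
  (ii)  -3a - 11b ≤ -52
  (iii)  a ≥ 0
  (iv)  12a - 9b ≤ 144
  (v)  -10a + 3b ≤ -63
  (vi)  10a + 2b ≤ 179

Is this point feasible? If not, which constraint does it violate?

feasible

(i): 12 ≥ 0 ✓
(ii): -171 ≤ -52 ✓
(iii): 13 ≥ 0 ✓
(iv): 48 ≤ 144 ✓
(v): -94 ≤ -63 ✓
(vi): 154 ≤ 179 ✓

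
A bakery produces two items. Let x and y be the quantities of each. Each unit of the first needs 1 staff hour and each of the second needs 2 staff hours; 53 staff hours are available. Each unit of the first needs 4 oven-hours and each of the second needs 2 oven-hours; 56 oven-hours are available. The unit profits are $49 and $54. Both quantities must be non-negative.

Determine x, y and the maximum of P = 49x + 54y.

x = 1, y = 26, maximum P = 1453

Vertices and P = 49x + 54y:
  (0, 0) → P = 0
  (0, 53/2) → P = 1431
  (14, 0) → P = 686
  (1, 26) → P = 1453

At the optimal vertex, x + 2y = 53 and 4x + 2y = 56.
Solving simultaneously gives x = 1, y = 26.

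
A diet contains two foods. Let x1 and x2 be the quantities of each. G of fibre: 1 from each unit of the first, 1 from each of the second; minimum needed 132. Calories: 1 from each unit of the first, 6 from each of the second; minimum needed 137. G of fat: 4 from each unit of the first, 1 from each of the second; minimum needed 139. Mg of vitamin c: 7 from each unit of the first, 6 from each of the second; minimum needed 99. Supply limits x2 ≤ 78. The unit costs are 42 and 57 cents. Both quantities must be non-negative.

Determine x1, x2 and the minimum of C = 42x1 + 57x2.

Extreme points and C = 42x1 + 57x2:
  (137, 0) → C = 5754
  (131, 1) → C = 5559
  (54, 78) → C = 6714
The feasible region is unbounded (it extends along (1, 0)), but C strictly increases along every unbounded feasible direction, so there is no improving ray and the minimum is attained at a vertex.

x1 = 131, x2 = 1, minimum C = 5559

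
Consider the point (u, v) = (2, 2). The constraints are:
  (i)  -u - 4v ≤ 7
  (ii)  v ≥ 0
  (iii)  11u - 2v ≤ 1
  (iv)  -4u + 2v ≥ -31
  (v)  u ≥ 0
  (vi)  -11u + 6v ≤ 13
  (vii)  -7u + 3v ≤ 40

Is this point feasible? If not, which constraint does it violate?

not feasible — violates (iii)

Constraint (iii): 11u - 2v = 18, which is not ≤ 1. All other constraints are satisfied.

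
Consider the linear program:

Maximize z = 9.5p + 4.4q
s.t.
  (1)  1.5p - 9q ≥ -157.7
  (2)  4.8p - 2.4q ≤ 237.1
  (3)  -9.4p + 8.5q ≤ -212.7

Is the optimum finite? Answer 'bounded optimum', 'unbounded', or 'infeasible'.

Corner points and z = 9.5p + 4.4q:
  (41873/660, 37087/1320) → z = 4793849/6600
  (65095/1437, 180143/7185) → z = 38846417/71850
The feasible region has finitely many vertices and no improving ray; the maximum is 4793849/6600 at (41873/660, 37087/1320).

bounded optimum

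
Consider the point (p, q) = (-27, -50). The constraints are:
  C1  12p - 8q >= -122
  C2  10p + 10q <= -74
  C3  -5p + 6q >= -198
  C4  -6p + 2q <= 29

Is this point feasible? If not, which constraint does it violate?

not feasible — violates C4

Constraint C4: -6p + 2q = 62, which is not ≤ 29. All other constraints are satisfied.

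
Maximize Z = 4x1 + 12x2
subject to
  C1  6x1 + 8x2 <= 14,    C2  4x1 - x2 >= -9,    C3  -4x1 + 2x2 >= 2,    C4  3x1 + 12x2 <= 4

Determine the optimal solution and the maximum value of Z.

Extreme points and Z = 4x1 + 12x2:
  (-4, -7) → Z = -100
  (-104/51, 43/51) → Z = 100/51
  (-8/27, 11/27) → Z = 100/27

The optimum lies where -4x1 + 2x2 = 2 and 3x1 + 12x2 = 4.
Solving simultaneously gives x1 = -8/27, x2 = 11/27.

x1 = -8/27, x2 = 11/27, maximum Z = 100/27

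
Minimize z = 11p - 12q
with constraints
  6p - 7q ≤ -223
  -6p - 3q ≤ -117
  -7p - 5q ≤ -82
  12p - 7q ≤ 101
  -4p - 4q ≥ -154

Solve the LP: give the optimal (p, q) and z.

The optimum lies where -6p - 3q = -117 and -4p - 4q = -154.
Solving simultaneously gives p = 1/2, q = 38.

p = 1/2, q = 38, minimum z = -901/2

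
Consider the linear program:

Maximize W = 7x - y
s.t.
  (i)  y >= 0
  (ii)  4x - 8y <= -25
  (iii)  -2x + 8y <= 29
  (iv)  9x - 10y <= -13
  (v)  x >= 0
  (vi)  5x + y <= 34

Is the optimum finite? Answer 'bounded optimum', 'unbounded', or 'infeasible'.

bounded optimum

Extreme points and W = 7x - y:
  (2, 33/8) → W = 79/8
  (0, 25/8) → W = -25/8
  (0, 29/8) → W = -29/8
The feasible region has finitely many vertices and no improving ray; the maximum is 79/8 at (2, 33/8).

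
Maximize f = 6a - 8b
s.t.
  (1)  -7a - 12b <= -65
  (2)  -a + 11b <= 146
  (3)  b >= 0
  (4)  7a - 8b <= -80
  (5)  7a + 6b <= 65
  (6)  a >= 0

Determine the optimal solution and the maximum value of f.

a = 0, b = 10, maximum f = -80

Vertices and f = 6a - 8b:
  (20/49, 145/14) → f = -3940/49
  (0, 10) → f = -80
  (0, 65/6) → f = -260/3

The optimum lies where 7a - 8b = -80 and a = 0.
Solving simultaneously gives a = 0, b = 10.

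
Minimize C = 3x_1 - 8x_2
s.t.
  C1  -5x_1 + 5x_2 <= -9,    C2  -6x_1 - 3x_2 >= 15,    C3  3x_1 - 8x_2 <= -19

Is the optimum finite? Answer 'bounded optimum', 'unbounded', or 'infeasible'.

infeasible

The boundaries -5x_1 + 5x_2 = -9 and -6x_1 - 3x_2 = 15 meet at (-16/15, -43/15), but that point violates 3x_1 - 8x_2 ≤ -19. Every candidate vertex is excluded by some other constraint, so the feasible region is empty.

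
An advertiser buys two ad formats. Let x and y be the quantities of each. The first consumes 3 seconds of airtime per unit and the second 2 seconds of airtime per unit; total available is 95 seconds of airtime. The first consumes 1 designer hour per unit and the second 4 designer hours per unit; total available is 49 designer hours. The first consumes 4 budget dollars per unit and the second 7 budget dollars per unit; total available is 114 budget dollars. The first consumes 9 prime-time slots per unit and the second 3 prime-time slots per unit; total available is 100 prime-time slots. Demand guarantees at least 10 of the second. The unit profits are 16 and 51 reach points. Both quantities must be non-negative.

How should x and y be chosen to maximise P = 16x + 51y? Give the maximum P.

x = 23/3, y = 31/3, maximum P = 1949/3

Corner points and P = 16x + 51y:
  (0, 49/4) → P = 2499/4
  (0, 10) → P = 510
  (23/3, 31/3) → P = 1949/3
  (70/9, 10) → P = 5710/9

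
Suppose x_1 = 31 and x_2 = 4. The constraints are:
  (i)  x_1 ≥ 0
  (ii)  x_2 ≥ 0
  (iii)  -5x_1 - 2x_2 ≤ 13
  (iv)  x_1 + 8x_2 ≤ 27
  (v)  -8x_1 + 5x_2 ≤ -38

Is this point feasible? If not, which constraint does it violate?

not feasible — violates (iv)

Constraint (iv): x_1 + 8x_2 = 63, which is not ≤ 27. All other constraints are satisfied.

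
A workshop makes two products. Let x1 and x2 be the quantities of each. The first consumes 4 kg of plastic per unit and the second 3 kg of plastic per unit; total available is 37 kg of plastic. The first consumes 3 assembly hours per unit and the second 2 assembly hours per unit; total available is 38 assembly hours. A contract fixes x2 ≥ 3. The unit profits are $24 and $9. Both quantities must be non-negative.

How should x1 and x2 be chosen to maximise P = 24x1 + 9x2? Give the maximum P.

Extreme points and P = 24x1 + 9x2:
  (0, 37/3) → P = 111
  (0, 3) → P = 27
  (7, 3) → P = 195

The optimum lies where 4x1 + 3x2 = 37 and x2 = 3.
Solving simultaneously gives x1 = 7, x2 = 3.

x1 = 7, x2 = 3, maximum P = 195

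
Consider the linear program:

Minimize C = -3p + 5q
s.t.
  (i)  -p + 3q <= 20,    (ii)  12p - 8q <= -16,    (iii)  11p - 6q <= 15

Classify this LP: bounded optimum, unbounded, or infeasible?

unbounded

From the feasible point (4, 8), moving in the direction (-8, -12) keeps every constraint satisfied while C decreases without bound.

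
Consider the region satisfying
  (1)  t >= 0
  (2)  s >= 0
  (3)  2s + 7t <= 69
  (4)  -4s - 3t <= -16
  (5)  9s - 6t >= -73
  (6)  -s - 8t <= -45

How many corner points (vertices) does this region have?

Pairwise boundary intersections that survive every other constraint:
  (0, 69/7)
  (0, 45/8)
  (79/3, 7/3)

3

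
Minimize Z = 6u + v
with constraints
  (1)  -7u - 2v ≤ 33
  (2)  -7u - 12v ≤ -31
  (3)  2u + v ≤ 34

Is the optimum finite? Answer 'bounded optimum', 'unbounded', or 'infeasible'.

Vertices and Z = 6u + v:
  (-229/35, 32/5) → Z = -230/7
  (-101/3, 304/3) → Z = -302/3
  (377/17, -176/17) → Z = 2086/17
The feasible region has finitely many vertices and no improving ray; the minimum is -302/3 at (-101/3, 304/3).

bounded optimum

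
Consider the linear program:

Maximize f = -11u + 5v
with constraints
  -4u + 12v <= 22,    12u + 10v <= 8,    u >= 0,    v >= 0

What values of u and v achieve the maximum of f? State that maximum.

Corner points and f = -11u + 5v:
  (0, 4/5) → f = 4
  (2/3, 0) → f = -22/3
  (0, 0) → f = 0

The optimum lies where 12u + 10v = 8 and u = 0.
Solving simultaneously gives u = 0, v = 4/5.

u = 0, v = 4/5, maximum f = 4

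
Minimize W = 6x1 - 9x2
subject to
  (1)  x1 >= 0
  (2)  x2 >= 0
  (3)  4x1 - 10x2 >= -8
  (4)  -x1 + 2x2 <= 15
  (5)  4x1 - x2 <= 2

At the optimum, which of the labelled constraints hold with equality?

Extreme points and W = 6x1 - 9x2:
  (0, 0) → W = 0
  (0, 4/5) → W = -36/5
  (1/2, 0) → W = 3
  (7/9, 10/9) → W = -16/3

The minimum is at (0, 4/5). Substituting into each constraint, equality holds for (1) and (3); the remaining constraints have slack.

(1) and (3)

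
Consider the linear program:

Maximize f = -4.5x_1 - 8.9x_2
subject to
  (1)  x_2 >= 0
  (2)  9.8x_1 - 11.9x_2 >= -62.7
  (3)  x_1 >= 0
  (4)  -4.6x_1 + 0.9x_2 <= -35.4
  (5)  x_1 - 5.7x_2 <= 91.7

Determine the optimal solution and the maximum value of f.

The feasible region is unbounded (it extends along (17, 14), (57, 10)), but f strictly decreases along every unbounded feasible direction, so there is no improving ray and the maximum is attained at a vertex.

x_1 = 177/23, x_2 = 0, maximum f = -1593/46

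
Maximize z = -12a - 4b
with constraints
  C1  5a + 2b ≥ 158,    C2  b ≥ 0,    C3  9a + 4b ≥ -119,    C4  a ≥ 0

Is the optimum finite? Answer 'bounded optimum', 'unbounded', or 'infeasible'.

Feasible corners and z = -12a - 4b:
  (158/5, 0) → z = -1896/5
  (0, 79) → z = -316
The feasible region has finitely many vertices and no improving ray; the maximum is -316 at (0, 79).

bounded optimum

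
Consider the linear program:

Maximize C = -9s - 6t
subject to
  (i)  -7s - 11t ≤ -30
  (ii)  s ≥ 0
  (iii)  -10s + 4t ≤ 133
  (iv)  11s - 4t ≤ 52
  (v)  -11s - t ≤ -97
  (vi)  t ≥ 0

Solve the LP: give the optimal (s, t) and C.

Feasible corners and C = -9s - 6t:
  (185, 1983/4) → C = -9279/2
  (85/18, 811/18) → C = -1877/6
  (8, 9) → C = -126

s = 8, t = 9, maximum C = -126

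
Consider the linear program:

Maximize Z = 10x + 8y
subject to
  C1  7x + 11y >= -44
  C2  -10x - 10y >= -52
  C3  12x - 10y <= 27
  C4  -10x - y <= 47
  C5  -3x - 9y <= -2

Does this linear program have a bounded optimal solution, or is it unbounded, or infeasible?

Feasible corners and Z = 10x + 8y:
  (79/22, 177/110) → Z = 2683/55
  (-29/5, 11) → Z = 30
  (263/138, -19/46) → Z = 1087/69
  (-425/87, 161/87) → Z = -2962/87
The feasible region has finitely many vertices and no improving ray; the maximum is 2683/55 at (79/22, 177/110).

bounded optimum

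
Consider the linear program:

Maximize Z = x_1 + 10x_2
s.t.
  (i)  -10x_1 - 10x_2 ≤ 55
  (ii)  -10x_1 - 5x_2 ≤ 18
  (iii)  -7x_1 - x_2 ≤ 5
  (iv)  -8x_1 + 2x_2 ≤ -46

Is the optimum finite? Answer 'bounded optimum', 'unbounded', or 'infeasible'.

unbounded

From the feasible point (7/2, -9), moving in the direction (2, 8) keeps every constraint satisfied while Z increases without bound.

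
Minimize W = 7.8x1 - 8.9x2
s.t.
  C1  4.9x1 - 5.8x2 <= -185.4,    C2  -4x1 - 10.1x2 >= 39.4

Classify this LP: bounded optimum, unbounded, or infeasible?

From the feasible point (-210106/7269, 54854/7269), moving in the direction (-10.1, 4) keeps every constraint satisfied while W decreases without bound.

unbounded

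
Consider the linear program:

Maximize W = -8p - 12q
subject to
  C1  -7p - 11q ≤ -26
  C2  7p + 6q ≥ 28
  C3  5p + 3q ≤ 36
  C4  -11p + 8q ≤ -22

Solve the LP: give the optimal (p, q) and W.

Corner points and W = -8p - 12q:
  (152/35, -2/5) → W = -1048/35
  (159/17, -61/17) → W = -540/17
  (178/61, 77/61) → W = -2348/61
  (354/73, 286/73) → W = -6264/73

The binding constraints are -7p - 11q = -26 and 7p + 6q = 28.
Solving simultaneously gives p = 152/35, q = -2/5.

p = 152/35, q = -2/5, maximum W = -1048/35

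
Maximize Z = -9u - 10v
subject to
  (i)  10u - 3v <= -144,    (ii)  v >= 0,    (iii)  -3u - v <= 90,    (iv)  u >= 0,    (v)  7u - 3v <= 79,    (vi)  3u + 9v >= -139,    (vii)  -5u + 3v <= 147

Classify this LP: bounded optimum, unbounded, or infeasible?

bounded optimum

Extreme points and Z = -9u - 10v:
  (0, 48) → Z = -480
  (3/5, 50) → Z = -2527/5
  (0, 49) → Z = -490
The feasible region has finitely many vertices and no improving ray; the maximum is -480 at (0, 48).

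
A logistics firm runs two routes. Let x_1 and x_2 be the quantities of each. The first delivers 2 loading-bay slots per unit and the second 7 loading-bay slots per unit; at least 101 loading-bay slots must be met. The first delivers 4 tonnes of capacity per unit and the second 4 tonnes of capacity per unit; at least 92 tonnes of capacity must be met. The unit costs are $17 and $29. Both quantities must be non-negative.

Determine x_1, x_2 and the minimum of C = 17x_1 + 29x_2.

Vertices and C = 17x_1 + 29x_2:
  (0, 23) → C = 667
  (101/2, 0) → C = 1717/2
  (12, 11) → C = 523
The feasible region is unbounded (it extends along (0, 1), (1, 0)), but C strictly increases along every unbounded feasible direction, so there is no improving ray and the minimum is attained at a vertex.

The optimum lies where 2x_1 + 7x_2 = 101 and 4x_1 + 4x_2 = 92.
Solving simultaneously gives x_1 = 12, x_2 = 11.

x_1 = 12, x_2 = 11, minimum C = 523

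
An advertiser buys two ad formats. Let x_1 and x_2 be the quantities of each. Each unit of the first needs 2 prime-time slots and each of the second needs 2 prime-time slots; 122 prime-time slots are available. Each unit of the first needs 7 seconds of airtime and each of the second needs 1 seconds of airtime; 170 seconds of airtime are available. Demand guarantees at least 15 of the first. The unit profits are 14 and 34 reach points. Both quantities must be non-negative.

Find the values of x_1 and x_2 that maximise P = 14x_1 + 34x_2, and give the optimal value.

Extreme points and P = 14x_1 + 34x_2:
  (170/7, 0) → P = 340
  (15, 0) → P = 210
  (109/6, 257/6) → P = 5132/3
  (15, 46) → P = 1774

x_1 = 15, x_2 = 46, maximum P = 1774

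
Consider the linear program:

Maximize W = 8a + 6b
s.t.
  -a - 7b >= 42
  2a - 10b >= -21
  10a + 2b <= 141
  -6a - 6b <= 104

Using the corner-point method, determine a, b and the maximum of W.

Corner points and W = 8a + 6b:
  (63/4, -33/4) → W = 153/2
  (-119/9, -37/9) → W = -1174/9
  (527/24, -943/24) → W = -721/12

a = 63/4, b = -33/4, maximum W = 153/2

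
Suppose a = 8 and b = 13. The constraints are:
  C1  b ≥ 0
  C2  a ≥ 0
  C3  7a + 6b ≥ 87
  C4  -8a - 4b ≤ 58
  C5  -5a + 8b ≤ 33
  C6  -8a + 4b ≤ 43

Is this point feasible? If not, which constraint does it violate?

not feasible — violates C5

Constraint C5: -5a + 8b = 64, which is not ≤ 33. All other constraints are satisfied.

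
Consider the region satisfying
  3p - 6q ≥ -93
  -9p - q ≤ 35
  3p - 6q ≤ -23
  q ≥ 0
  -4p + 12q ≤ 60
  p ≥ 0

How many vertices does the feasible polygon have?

Intersecting each pair of boundary lines and keeping only the points that satisfy every inequality leaves:
  (7, 22/3)
  (0, 23/6)
  (0, 5)

3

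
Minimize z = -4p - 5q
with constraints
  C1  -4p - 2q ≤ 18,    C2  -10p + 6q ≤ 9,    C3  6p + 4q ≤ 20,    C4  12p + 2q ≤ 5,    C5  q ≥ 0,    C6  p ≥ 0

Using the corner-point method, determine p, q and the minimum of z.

p = 3/23, q = 79/46, minimum z = -419/46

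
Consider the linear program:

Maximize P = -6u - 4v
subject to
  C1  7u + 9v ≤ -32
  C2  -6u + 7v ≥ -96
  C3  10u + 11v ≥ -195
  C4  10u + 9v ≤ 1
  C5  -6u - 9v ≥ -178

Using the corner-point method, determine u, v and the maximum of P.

u = -1403/13, v = 1045/13, maximum P = 326

Extreme points and P = -6u - 4v:
  (640/103, -864/103) → P = -384/103
  (-1403/13, 1045/13) → P = 326
  (-309/136, -1065/68) → P = 5187/68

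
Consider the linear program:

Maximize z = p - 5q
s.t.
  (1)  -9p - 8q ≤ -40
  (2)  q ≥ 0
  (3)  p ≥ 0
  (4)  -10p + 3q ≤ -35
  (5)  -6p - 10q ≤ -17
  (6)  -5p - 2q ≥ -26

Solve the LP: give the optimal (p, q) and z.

Vertices and z = p - 5q:
  (40/9, 0) → z = 40/9
  (400/107, 85/107) → z = -25/107
  (26/5, 0) → z = 26/5
  (148/35, 17/7) → z = -277/35

p = 26/5, q = 0, maximum z = 26/5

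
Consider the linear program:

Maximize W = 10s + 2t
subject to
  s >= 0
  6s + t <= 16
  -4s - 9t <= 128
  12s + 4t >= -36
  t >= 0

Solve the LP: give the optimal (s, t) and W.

s = 0, t = 16, maximum W = 32

Feasible corners and W = 10s + 2t:
  (0, 16) → W = 32
  (0, 0) → W = 0
  (8/3, 0) → W = 80/3

The optimum lies where s = 0 and 6s + t = 16.
Solving simultaneously gives s = 0, t = 16.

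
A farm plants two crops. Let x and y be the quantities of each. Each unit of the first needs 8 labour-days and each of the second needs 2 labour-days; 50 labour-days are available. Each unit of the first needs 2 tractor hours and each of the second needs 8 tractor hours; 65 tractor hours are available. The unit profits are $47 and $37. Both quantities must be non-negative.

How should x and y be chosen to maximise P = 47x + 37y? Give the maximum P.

x = 9/2, y = 7, maximum P = 941/2

Vertices and P = 47x + 37y:
  (0, 0) → P = 0
  (0, 65/8) → P = 2405/8
  (25/4, 0) → P = 1175/4
  (9/2, 7) → P = 941/2

The binding constraints are 8x + 2y = 50 and 2x + 8y = 65.
Solving simultaneously gives x = 9/2, y = 7.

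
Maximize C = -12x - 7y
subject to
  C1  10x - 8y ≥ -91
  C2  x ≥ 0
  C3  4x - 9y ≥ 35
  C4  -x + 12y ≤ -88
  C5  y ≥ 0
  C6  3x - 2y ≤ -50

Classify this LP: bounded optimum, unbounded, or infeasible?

The boundaries -x + 12y = -88 and y = 0 meet at (88, 0), but that point violates 3x - 2y ≤ -50. Every candidate vertex is excluded by some other constraint, so the feasible region is empty.

infeasible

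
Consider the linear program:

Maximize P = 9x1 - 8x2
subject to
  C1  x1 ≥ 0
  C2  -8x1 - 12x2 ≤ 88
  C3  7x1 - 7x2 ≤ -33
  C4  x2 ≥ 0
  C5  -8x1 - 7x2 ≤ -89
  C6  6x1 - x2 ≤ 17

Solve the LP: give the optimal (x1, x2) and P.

x1 = 152/35, x2 = 317/35, maximum P = -1168/35

Vertices and P = 9x1 - 8x2:
  (0, 89/7) → P = -712/7
  (56/15, 887/105) → P = -3568/105
  (152/35, 317/35) → P = -1168/35
The feasible region is unbounded (it extends along (0, 1), (1, 6)), but P strictly decreases along every unbounded feasible direction, so there is no improving ray and the maximum is attained at a vertex.

The optimum lies where 7x1 - 7x2 = -33 and 6x1 - x2 = 17.
Solving simultaneously gives x1 = 152/35, x2 = 317/35.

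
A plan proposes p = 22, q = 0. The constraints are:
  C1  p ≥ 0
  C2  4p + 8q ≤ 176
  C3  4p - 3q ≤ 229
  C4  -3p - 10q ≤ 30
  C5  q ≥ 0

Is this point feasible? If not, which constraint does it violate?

feasible

C1: 22 ≥ 0 ✓
C2: 88 ≤ 176 ✓
C3: 88 ≤ 229 ✓
C4: -66 ≤ 30 ✓
C5: 0 ≥ 0 ✓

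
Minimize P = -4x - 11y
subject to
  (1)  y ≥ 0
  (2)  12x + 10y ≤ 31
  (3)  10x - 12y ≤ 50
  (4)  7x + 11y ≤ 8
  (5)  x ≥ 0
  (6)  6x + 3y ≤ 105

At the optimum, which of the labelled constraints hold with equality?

(4) and (5)

Vertices and P = -4x - 11y:
  (8/7, 0) → P = -32/7
  (0, 0) → P = 0
  (0, 8/11) → P = -8

The minimum is at (0, 8/11). Substituting into each constraint, equality holds for (4) and (5); the remaining constraints have slack.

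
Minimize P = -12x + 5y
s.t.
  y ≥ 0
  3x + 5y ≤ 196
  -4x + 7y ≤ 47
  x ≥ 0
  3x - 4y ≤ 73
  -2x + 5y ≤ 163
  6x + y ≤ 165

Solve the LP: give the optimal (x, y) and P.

x = 733/27, y = 19/9, minimum P = -2837/9

The optimum lies where 3x - 4y = 73 and 6x + y = 165.
Solving simultaneously gives x = 733/27, y = 19/9.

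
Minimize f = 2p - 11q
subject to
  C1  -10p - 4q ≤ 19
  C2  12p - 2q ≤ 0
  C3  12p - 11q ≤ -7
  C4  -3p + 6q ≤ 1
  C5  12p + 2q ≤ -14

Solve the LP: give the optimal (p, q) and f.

Corner points and f = 2p - 11q:
  (-3/2, -1) → f = 8
  (-59/36, -47/72) → f = 281/72
  (-14/13, -7/13) → f = 49/13
  (-43/39, -5/13) → f = 79/39

The binding constraints are -3p + 6q = 1 and 12p + 2q = -14.
Solving simultaneously gives p = -43/39, q = -5/13.

p = -43/39, q = -5/13, minimum f = 79/39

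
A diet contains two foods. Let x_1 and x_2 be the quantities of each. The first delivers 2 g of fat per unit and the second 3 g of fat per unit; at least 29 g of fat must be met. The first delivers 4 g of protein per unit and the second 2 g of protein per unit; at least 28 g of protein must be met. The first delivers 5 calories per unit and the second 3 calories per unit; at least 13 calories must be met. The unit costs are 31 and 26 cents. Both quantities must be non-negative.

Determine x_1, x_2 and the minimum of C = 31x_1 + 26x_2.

x_1 = 13/4, x_2 = 15/2, minimum C = 1183/4

Extreme points and C = 31x_1 + 26x_2:
  (0, 14) → C = 364
  (29/2, 0) → C = 899/2
  (13/4, 15/2) → C = 1183/4
The feasible region is unbounded (it extends along (0, 1), (1, 0)), but C strictly increases along every unbounded feasible direction, so there is no improving ray and the minimum is attained at a vertex.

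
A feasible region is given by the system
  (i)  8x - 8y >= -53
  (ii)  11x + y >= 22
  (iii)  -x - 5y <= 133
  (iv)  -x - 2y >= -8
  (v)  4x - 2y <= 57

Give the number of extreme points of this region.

The feasible vertices (each the meet of two boundaries and inside every other half-plane) are:
  (12/7, 22/7)
  (101/26, -539/26)
  (13, -5/2)

3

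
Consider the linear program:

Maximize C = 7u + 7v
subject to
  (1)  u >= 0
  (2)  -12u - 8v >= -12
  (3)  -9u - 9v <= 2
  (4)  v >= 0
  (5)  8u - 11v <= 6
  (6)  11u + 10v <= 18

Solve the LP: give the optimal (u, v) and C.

u = 0, v = 3/2, maximum C = 21/2

The binding constraints are u = 0 and -12u - 8v = -12.
Solving simultaneously gives u = 0, v = 3/2.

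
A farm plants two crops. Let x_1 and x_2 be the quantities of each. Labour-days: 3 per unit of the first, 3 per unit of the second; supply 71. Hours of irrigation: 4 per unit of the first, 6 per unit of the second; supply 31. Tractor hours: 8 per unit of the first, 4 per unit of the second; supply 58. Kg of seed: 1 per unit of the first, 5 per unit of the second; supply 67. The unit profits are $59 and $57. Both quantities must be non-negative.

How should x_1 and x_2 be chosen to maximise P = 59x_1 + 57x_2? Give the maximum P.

Vertices and P = 59x_1 + 57x_2:
  (0, 0) → P = 0
  (0, 31/6) → P = 589/2
  (29/4, 0) → P = 1711/4
  (7, 1/2) → P = 883/2

x_1 = 7, x_2 = 1/2, maximum P = 883/2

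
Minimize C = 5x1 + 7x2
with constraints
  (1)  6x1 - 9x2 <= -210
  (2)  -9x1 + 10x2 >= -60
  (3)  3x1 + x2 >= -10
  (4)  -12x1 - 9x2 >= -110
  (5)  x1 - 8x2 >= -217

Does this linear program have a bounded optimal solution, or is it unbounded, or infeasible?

Feasible corners and C = 5x1 + 7x2:
  (-100/11, 190/11) → C = 830/11
  (-50/9, 530/27) → C = 2960/27
  (-297/25, 641/25) → C = 3002/25
  (-1073/105, 2714/105) → C = 13633/105
The feasible region has finitely many vertices and no improving ray; the minimum is 830/11 at (-100/11, 190/11).

bounded optimum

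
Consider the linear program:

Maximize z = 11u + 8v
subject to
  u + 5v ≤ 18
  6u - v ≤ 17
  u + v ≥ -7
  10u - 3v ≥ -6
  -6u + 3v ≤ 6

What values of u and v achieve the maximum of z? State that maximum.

Extreme points and z = 11u + 8v:
  (103/31, 91/31) → z = 1861/31
  (8/11, 38/11) → z = 392/11
  (10/7, -59/7) → z = -362/7
  (-27/13, -64/13) → z = -809/13
  (0, 2) → z = 16

The binding constraints are u + 5v = 18 and 6u - v = 17.
Solving simultaneously gives u = 103/31, v = 91/31.

u = 103/31, v = 91/31, maximum z = 1861/31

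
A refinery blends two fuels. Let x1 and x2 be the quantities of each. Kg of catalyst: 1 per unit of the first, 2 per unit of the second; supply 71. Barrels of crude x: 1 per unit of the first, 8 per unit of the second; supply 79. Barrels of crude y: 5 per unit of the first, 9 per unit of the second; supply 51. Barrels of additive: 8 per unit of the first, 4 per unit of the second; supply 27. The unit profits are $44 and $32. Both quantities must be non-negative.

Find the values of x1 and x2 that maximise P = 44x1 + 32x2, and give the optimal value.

Feasible corners and P = 44x1 + 32x2:
  (0, 0) → P = 0
  (0, 17/3) → P = 544/3
  (27/8, 0) → P = 297/2
  (3/4, 21/4) → P = 201

The binding constraints are 5x1 + 9x2 = 51 and 8x1 + 4x2 = 27.
Solving simultaneously gives x1 = 3/4, x2 = 21/4.

x1 = 3/4, x2 = 21/4, maximum P = 201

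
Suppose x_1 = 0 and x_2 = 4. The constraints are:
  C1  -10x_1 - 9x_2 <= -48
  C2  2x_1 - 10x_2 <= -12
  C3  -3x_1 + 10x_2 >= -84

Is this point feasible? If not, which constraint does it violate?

Constraint C1: -10x_1 - 9x_2 = -36, which is not ≤ -48. All other constraints are satisfied.

not feasible — violates C1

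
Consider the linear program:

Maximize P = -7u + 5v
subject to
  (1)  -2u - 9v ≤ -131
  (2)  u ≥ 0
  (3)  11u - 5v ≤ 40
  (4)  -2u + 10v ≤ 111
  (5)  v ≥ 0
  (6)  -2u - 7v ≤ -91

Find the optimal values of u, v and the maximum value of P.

u = 311/38, v = 242/19, maximum P = 243/38

Feasible corners and P = -7u + 5v:
  (1015/109, 1361/109) → P = -300/109
  (311/38, 242/19) → P = 243/38
  (191/20, 1301/100) → P = -9/5

The optimum lies where -2u - 9v = -131 and -2u + 10v = 111.
Solving simultaneously gives u = 311/38, v = 242/19.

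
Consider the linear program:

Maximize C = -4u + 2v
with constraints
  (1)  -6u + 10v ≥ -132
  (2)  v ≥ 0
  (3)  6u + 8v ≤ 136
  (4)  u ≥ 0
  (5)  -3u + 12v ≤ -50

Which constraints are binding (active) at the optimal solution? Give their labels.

(2) and (5)

Feasible corners and C = -4u + 2v:
  (22, 0) → C = -88
  (604/27, 2/9) → C = -2404/27
  (50/3, 0) → C = -200/3
  (127/6, 9/8) → C = -989/12

The maximum is at (50/3, 0). Substituting into each constraint, equality holds for (2) and (5); the remaining constraints have slack.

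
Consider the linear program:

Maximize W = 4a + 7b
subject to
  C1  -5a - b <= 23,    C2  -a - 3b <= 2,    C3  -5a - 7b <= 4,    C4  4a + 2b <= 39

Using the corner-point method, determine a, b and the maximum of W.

a = -85/6, b = 287/6, maximum W = 1669/6

Feasible corners and W = 4a + 7b:
  (-157/30, 19/6) → W = 37/30
  (-85/6, 287/6) → W = 1669/6
  (1/4, -3/4) → W = -17/4
  (121/10, -47/10) → W = 31/2

At the optimal vertex, -5a - b = 23 and 4a + 2b = 39.
Solving simultaneously gives a = -85/6, b = 287/6.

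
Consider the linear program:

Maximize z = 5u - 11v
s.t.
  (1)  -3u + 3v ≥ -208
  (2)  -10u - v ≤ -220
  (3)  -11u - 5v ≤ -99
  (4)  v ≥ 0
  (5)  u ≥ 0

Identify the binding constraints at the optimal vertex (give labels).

Feasible corners and z = 5u - 11v:
  (208/3, 0) → z = 1040/3
  (22, 0) → z = 110
  (0, 220) → z = -2420
The feasible region is unbounded (it extends along (0, 1), (1, 1)), but z strictly decreases along every unbounded feasible direction, so there is no improving ray and the maximum is attained at a vertex.

The maximum is at (208/3, 0). Substituting into each constraint, equality holds for (1) and (4); the remaining constraints have slack.

(1) and (4)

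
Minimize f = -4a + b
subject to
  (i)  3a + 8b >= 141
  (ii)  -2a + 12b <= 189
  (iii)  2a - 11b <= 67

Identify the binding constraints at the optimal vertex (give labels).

Corner points and f = -4a + b:
  (45/13, 849/52) → f = 129/52
  (2087/49, 81/49) → f = -1181/7
  (2883/2, 256) → f = -5510

The minimum is at (2883/2, 256). Substituting into each constraint, equality holds for (ii) and (iii); the remaining constraints have slack.

(ii) and (iii)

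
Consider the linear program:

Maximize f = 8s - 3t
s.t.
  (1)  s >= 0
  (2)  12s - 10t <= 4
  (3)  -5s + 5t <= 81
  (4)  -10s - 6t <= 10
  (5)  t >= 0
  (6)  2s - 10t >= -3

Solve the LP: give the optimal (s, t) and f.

s = 7/10, t = 11/25, maximum f = 107/25

Vertices and f = 8s - 3t:
  (0, 0) → f = 0
  (0, 3/10) → f = -9/10
  (1/3, 0) → f = 8/3
  (7/10, 11/25) → f = 107/25

The optimum lies where 12s - 10t = 4 and 2s - 10t = -3.
Solving simultaneously gives s = 7/10, t = 11/25.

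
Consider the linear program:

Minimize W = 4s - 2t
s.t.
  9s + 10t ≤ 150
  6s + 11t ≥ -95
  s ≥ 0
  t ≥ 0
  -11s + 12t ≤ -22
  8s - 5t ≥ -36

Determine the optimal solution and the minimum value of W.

Extreme points and W = 4s - 2t:
  (50/3, 0) → W = 200/3
  (1010/109, 726/109) → W = 2588/109
  (2, 0) → W = 8

The optimum lies where t = 0 and -11s + 12t = -22.
Solving simultaneously gives s = 2, t = 0.

s = 2, t = 0, minimum W = 8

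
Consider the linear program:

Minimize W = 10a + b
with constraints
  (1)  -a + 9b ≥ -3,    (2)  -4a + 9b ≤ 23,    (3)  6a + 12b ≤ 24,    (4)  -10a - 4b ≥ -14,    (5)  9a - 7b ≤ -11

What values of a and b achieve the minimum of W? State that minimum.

Corner points and W = 10a + b:
  (-26/3, -35/27) → W = -2375/27
  (-60/37, -19/37) → W = -619/37
  (-10/17, 39/17) → W = -61/17
  (6/25, 47/25) → W = 107/25

The optimum lies where -a + 9b = -3 and -4a + 9b = 23.
Solving simultaneously gives a = -26/3, b = -35/27.

a = -26/3, b = -35/27, minimum W = -2375/27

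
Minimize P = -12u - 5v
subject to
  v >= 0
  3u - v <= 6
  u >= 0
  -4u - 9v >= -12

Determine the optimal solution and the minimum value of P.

Feasible corners and P = -12u - 5v:
  (2, 0) → P = -24
  (0, 0) → P = 0
  (66/31, 12/31) → P = -852/31
  (0, 4/3) → P = -20/3

At the optimal vertex, 3u - v = 6 and -4u - 9v = -12.
Solving simultaneously gives u = 66/31, v = 12/31.

u = 66/31, v = 12/31, minimum P = -852/31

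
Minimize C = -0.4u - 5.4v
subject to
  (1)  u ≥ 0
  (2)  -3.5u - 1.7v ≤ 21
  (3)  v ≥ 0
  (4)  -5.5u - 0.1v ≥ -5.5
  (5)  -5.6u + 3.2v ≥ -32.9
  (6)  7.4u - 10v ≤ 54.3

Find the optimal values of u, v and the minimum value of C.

Feasible corners and C = -0.4u - 5.4v:
  (0, 0) → C = 0
  (0, 55) → C = -297
  (1, 0) → C = -0.4

u = 0, v = 55, minimum C = -297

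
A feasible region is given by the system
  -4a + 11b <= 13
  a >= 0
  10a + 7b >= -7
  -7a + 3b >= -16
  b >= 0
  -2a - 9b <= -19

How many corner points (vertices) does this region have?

3

The feasible vertices (each the meet of two boundaries and inside every other half-plane) are:
  (43/13, 31/13)
  (46/29, 51/29)
  (67/23, 101/69)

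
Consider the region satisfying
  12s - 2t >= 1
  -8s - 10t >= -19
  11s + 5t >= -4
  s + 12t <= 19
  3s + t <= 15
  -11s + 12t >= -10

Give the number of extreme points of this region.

Intersecting each pair of boundary lines and keeping only the points that satisfy every inequality leaves:
  (-3/82, -59/82)
  (25/73, 227/146)
  (19/43, 133/86)
  (164/103, 129/206)
  (2/187, -14/17)

5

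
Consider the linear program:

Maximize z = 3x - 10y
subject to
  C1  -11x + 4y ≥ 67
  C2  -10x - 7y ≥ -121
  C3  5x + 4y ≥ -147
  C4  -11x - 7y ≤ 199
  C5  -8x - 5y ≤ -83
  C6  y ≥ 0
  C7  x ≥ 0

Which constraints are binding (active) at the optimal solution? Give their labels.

Feasible corners and z = 3x - 10y:
  (5/39, 667/39) → z = -6655/39
  (0, 67/4) → z = -335/2
  (0, 121/7) → z = -1210/7

The maximum is at (0, 67/4). Substituting into each constraint, equality holds for C1 and C7; the remaining constraints have slack.

C1 and C7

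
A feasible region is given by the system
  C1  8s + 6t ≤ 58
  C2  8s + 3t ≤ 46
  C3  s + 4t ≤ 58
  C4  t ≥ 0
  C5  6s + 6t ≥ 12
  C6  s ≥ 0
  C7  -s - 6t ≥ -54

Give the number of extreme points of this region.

Intersecting each pair of boundary lines and keeping only the points that satisfy every inequality leaves:
  (17/4, 4)
  (4/7, 187/21)
  (23/4, 0)
  (2, 0)
  (0, 2)
  (0, 9)

6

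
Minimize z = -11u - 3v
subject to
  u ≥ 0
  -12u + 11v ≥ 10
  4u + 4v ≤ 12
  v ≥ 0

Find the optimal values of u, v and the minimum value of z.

The binding constraints are -12u + 11v = 10 and 4u + 4v = 12.
Solving simultaneously gives u = 1, v = 2.

u = 1, v = 2, minimum z = -17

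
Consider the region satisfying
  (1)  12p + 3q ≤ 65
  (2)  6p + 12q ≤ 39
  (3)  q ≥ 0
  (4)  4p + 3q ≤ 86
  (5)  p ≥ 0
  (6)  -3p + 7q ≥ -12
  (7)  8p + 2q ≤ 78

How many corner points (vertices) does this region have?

Intersecting each pair of boundary lines and keeping only the points that satisfy every inequality leaves:
  (221/42, 13/21)
  (491/93, 17/31)
  (0, 13/4)
  (0, 0)
  (4, 0)

5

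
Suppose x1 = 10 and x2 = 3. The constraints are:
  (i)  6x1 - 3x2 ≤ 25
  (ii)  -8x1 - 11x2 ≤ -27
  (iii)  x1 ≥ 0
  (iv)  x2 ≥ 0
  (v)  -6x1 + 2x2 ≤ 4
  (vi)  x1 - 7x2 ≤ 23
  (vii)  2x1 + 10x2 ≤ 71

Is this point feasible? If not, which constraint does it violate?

Constraint (i): 6x1 - 3x2 = 51, which is not ≤ 25. All other constraints are satisfied.

not feasible — violates (i)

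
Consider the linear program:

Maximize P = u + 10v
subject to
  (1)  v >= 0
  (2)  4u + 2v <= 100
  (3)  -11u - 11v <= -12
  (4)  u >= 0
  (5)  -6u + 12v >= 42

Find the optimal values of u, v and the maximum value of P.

u = 0, v = 50, maximum P = 500

Feasible corners and P = u + 10v:
  (0, 50) → P = 500
  (93/5, 64/5) → P = 733/5
  (0, 7/2) → P = 35

At the optimal vertex, 4u + 2v = 100 and u = 0.
Solving simultaneously gives u = 0, v = 50.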